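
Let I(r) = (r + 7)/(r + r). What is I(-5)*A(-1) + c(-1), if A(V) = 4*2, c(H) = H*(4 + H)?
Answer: -23/5 ≈ -4.6000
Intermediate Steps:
I(r) = (7 + r)/(2*r) (I(r) = (7 + r)/((2*r)) = (7 + r)*(1/(2*r)) = (7 + r)/(2*r))
A(V) = 8
I(-5)*A(-1) + c(-1) = ((½)*(7 - 5)/(-5))*8 - (4 - 1) = ((½)*(-⅕)*2)*8 - 1*3 = -⅕*8 - 3 = -8/5 - 3 = -23/5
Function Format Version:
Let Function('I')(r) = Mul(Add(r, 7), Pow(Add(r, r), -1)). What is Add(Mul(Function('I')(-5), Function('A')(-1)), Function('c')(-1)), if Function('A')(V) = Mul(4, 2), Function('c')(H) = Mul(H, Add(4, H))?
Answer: Rational(-23, 5) ≈ -4.6000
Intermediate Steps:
Function('I')(r) = Mul(Rational(1, 2), Pow(r, -1), Add(7, r)) (Function('I')(r) = Mul(Add(7, r), Pow(Mul(2, r), -1)) = Mul(Add(7, r), Mul(Rational(1, 2), Pow(r, -1))) = Mul(Rational(1, 2), Pow(r, -1), Add(7, r)))
Function('A')(V) = 8
Add(Mul(Function('I')(-5), Function('A')(-1)), Function('c')(-1)) = Add(Mul(Mul(Rational(1, 2), Pow(-5, -1), Add(7, -5)), 8), Mul(-1, Add(4, -1))) = Add(Mul(Mul(Rational(1, 2), Rational(-1, 5), 2), 8), Mul(-1, 3)) = Add(Mul(Rational(-1, 5), 8), -3) = Add(Rational(-8, 5), -3) = Rational(-23, 5)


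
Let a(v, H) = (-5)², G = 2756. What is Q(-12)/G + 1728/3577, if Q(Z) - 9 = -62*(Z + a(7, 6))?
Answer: 1911499/9858212 ≈ 0.19390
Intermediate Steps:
a(v, H) = 25
Q(Z) = -1541 - 62*Z (Q(Z) = 9 - 62*(Z + 25) = 9 - 62*(25 + Z) = 9 + (-1550 - 62*Z) = -1541 - 62*Z)
Q(-12)/G + 1728/3577 = (-1541 - 62*(-12))/2756 + 1728/3577 = (-1541 + 744)*(1/2756) + 1728*(1/3577) = -797*1/2756 + 1728/3577 = -797/2756 + 1728/3577 = 1911499/9858212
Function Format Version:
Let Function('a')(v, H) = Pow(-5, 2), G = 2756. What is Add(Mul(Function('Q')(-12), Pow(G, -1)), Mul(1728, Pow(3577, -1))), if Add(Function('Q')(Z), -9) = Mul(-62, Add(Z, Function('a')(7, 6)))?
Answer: Rational(1911499, 9858212) ≈ 0.19390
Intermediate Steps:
Function('a')(v, H) = 25
Function('Q')(Z) = Add(-1541, Mul(-62, Z)) (Function('Q')(Z) = Add(9, Mul(-62, Add(Z, 25))) = Add(9, Mul(-62, Add(25, Z))) = Add(9, Add(-1550, Mul(-62, Z))) = Add(-1541, Mul(-62, Z)))
Add(Mul(Function('Q')(-12), Pow(G, -1)), Mul(1728, Pow(3577, -1))) = Add(Mul(Add(-1541, Mul(-62, -12)), Pow(2756, -1)), Mul(1728, Pow(3577, -1))) = Add(Mul(Add(-1541, 744), Rational(1, 2756)), Mul(1728, Rational(1, 3577))) = Add(Mul(-797, Rational(1, 2756)), Rational(1728, 3577)) = Add(Rational(-797, 2756), Rational(1728, 3577)) = Rational(1911499, 9858212)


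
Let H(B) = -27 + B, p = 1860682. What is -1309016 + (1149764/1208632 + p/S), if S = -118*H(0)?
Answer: -629797174979713/481337694 ≈ -1.3084e+6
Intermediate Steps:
S = 3186 (S = -118*(-27 + 0) = -118*(-27) = 3186)
-1309016 + (1149764/1208632 + p/S) = -1309016 + (1149764/1208632 + 1860682/3186) = -1309016 + (1149764*(1/1208632) + 1860682*(1/3186)) = -1309016 + (287441/302158 + 930341/1593) = -1309016 + 281567869391/481337694 = -629797174979713/481337694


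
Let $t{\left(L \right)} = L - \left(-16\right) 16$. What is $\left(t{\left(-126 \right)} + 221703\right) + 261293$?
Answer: $483126$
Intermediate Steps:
$t{\left(L \right)} = 256 + L$ ($t{\left(L \right)} = L - -256 = L + 256 = 256 + L$)
$\left(t{\left(-126 \right)} + 221703\right) + 261293 = \left(\left(256 - 126\right) + 221703\right) + 261293 = \left(130 + 221703\right) + 261293 = 221833 + 261293 = 483126$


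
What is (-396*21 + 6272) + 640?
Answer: -1404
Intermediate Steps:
(-396*21 + 6272) + 640 = (-8316 + 6272) + 640 = -2044 + 640 = -1404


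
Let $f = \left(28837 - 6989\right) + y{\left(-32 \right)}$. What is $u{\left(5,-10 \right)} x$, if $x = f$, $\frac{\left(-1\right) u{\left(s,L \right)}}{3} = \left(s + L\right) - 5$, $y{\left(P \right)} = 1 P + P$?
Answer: $653520$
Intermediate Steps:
$y{\left(P \right)} = 2 P$ ($y{\left(P \right)} = P + P = 2 P$)
$u{\left(s,L \right)} = 15 - 3 L - 3 s$ ($u{\left(s,L \right)} = - 3 \left(\left(s + L\right) - 5\right) = - 3 \left(\left(L + s\right) - 5\right) = - 3 \left(-5 + L + s\right) = 15 - 3 L - 3 s$)
$f = 21784$ ($f = \left(28837 - 6989\right) + 2 \left(-32\right) = 21848 - 64 = 21784$)
$x = 21784$
$u{\left(5,-10 \right)} x = \left(15 - -30 - 15\right) 21784 = \left(15 + 30 - 15\right) 21784 = 30 \cdot 21784 = 653520$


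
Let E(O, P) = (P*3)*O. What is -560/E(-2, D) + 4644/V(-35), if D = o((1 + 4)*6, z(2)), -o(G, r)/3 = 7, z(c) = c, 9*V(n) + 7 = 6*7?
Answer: 374764/315 ≈ 1189.7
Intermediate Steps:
V(n) = 35/9 (V(n) = -7/9 + (6*7)/9 = -7/9 + (⅑)*42 = -7/9 + 14/3 = 35/9)
o(G, r) = -21 (o(G, r) = -3*7 = -21)
D = -21
E(O, P) = 3*O*P (E(O, P) = (3*P)*O = 3*O*P)
-560/E(-2, D) + 4644/V(-35) = -560/(3*(-2)*(-21)) + 4644/(35/9) = -560/126 + 4644*(9/35) = -560*1/126 + 41796/35 = -40/9 + 41796/35 = 374764/315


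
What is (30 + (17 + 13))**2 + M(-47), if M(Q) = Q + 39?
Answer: 3592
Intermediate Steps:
M(Q) = 39 + Q
(30 + (17 + 13))**2 + M(-47) = (30 + (17 + 13))**2 + (39 - 47) = (30 + 30)**2 - 8 = 60**2 - 8 = 3600 - 8 = 3592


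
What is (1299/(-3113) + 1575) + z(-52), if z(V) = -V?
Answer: 5063552/3113 ≈ 1626.6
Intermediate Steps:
(1299/(-3113) + 1575) + z(-52) = (1299/(-3113) + 1575) - 1*(-52) = (1299*(-1/3113) + 1575) + 52 = (-1299/3113 + 1575) + 52 = 4901676/3113 + 52 = 5063552/3113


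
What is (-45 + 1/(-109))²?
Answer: 24068836/11881 ≈ 2025.8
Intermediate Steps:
(-45 + 1/(-109))² = (-45 - 1/109)² = (-4906/109)² = 24068836/11881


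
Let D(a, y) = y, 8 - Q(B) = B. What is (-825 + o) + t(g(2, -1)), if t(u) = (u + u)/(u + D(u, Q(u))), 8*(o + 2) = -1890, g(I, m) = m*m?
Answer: -1063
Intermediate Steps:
Q(B) = 8 - B
g(I, m) = m²
o = -953/4 (o = -2 + (⅛)*(-1890) = -2 - 945/4 = -953/4 ≈ -238.25)
t(u) = u/4 (t(u) = (u + u)/(u + (8 - u)) = (2*u)/8 = (2*u)*(⅛) = u/4)
(-825 + o) + t(g(2, -1)) = (-825 - 953/4) + (¼)*(-1)² = -4253/4 + (¼)*1 = -4253/4 + ¼ = -1063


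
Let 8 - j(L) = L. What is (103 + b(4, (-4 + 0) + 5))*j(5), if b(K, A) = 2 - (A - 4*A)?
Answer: 324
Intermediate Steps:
j(L) = 8 - L
b(K, A) = 2 + 3*A (b(K, A) = 2 - (-3)*A = 2 + 3*A)
(103 + b(4, (-4 + 0) + 5))*j(5) = (103 + (2 + 3*((-4 + 0) + 5)))*(8 - 1*5) = (103 + (2 + 3*(-4 + 5)))*(8 - 5) = (103 + (2 + 3*1))*3 = (103 + (2 + 3))*3 = (103 + 5)*3 = 108*3 = 324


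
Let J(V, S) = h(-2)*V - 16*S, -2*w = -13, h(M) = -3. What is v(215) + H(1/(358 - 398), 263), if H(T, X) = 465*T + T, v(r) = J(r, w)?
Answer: -15213/20 ≈ -760.65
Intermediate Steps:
w = 13/2 (w = -1/2*(-13) = 13/2 ≈ 6.5000)
J(V, S) = -16*S - 3*V (J(V, S) = -3*V - 16*S = -16*S - 3*V)
v(r) = -104 - 3*r (v(r) = -16*13/2 - 3*r = -104 - 3*r)
H(T, X) = 466*T
v(215) + H(1/(358 - 398), 263) = (-104 - 3*215) + 466/(358 - 398) = (-104 - 645) + 466/(-40) = -749 + 466*(-1/40) = -749 - 233/20 = -15213/20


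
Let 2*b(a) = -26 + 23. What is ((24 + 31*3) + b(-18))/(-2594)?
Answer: -231/5188 ≈ -0.044526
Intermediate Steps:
b(a) = -3/2 (b(a) = (-26 + 23)/2 = (1/2)*(-3) = -3/2)
((24 + 31*3) + b(-18))/(-2594) = ((24 + 31*3) - 3/2)/(-2594) = ((24 + 93) - 3/2)*(-1/2594) = (117 - 3/2)*(-1/2594) = (231/2)*(-1/2594) = -231/5188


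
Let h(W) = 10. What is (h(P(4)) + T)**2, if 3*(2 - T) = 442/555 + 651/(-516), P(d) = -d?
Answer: 12117159102841/82013504400 ≈ 147.75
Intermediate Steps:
T = 617171/286380 (T = 2 - (442/555 + 651/(-516))/3 = 2 - (442*(1/555) + 651*(-1/516))/3 = 2 - (442/555 - 217/172)/3 = 2 - 1/3*(-44411/95460) = 2 + 44411/286380 = 617171/286380 ≈ 2.1551)
(h(P(4)) + T)**2 = (10 + 617171/286380)**2 = (3480971/286380)**2 = 12117159102841/82013504400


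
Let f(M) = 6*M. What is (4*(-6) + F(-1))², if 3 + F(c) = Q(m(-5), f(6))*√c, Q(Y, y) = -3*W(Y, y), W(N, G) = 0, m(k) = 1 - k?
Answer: 729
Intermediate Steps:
Q(Y, y) = 0 (Q(Y, y) = -3*0 = 0)
F(c) = -3 (F(c) = -3 + 0*√c = -3 + 0 = -3)
(4*(-6) + F(-1))² = (4*(-6) - 3)² = (-24 - 3)² = (-27)² = 729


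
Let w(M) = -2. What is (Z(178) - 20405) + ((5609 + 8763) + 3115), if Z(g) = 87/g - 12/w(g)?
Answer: -518249/178 ≈ -2911.5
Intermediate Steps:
Z(g) = 6 + 87/g (Z(g) = 87/g - 12/(-2) = 87/g - 12*(-1/2) = 87/g + 6 = 6 + 87/g)
(Z(178) - 20405) + ((5609 + 8763) + 3115) = ((6 + 87/178) - 20405) + ((5609 + 8763) + 3115) = ((6 + 87*(1/178)) - 20405) + (14372 + 3115) = ((6 + 87/178) - 20405) + 17487 = (1155/178 - 20405) + 17487 = -3630935/178 + 17487 = -518249/178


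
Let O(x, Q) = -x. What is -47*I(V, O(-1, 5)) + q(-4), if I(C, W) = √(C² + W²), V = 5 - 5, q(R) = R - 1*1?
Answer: -52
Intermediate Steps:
q(R) = -1 + R (q(R) = R - 1 = -1 + R)
V = 0
-47*I(V, O(-1, 5)) + q(-4) = -47*√(0² + (-1*(-1))²) + (-1 - 4) = -47*√(0 + 1²) - 5 = -47*√(0 + 1) - 5 = -47*√1 - 5 = -47*1 - 5 = -47 - 5 = -52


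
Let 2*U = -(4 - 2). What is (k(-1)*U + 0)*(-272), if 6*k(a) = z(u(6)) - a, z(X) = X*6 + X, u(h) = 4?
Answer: 3944/3 ≈ 1314.7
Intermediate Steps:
z(X) = 7*X (z(X) = 6*X + X = 7*X)
k(a) = 14/3 - a/6 (k(a) = (7*4 - a)/6 = (28 - a)/6 = 14/3 - a/6)
U = -1 (U = (-(4 - 2))/2 = (-1*2)/2 = (½)*(-2) = -1)
(k(-1)*U + 0)*(-272) = ((14/3 - ⅙*(-1))*(-1) + 0)*(-272) = ((14/3 + ⅙)*(-1) + 0)*(-272) = ((29/6)*(-1) + 0)*(-272) = (-29/6 + 0)*(-272) = -29/6*(-272) = 3944/3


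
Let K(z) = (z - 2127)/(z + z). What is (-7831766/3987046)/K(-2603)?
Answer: -10193043449/4714681895 ≈ -2.1620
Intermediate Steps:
K(z) = (-2127 + z)/(2*z) (K(z) = (-2127 + z)/((2*z)) = (-2127 + z)*(1/(2*z)) = (-2127 + z)/(2*z))
(-7831766/3987046)/K(-2603) = (-7831766/3987046)/(((½)*(-2127 - 2603)/(-2603))) = (-7831766*1/3987046)/(((½)*(-1/2603)*(-4730))) = -3915883/(1993523*2365/2603) = -3915883/1993523*2603/2365 = -10193043449/4714681895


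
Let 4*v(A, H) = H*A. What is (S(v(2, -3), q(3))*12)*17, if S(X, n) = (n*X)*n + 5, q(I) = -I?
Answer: -1734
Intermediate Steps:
v(A, H) = A*H/4 (v(A, H) = (H*A)/4 = (A*H)/4 = A*H/4)
S(X, n) = 5 + X*n² (S(X, n) = (X*n)*n + 5 = X*n² + 5 = 5 + X*n²)
(S(v(2, -3), q(3))*12)*17 = ((5 + ((¼)*2*(-3))*(-1*3)²)*12)*17 = ((5 - 3/2*(-3)²)*12)*17 = ((5 - 3/2*9)*12)*17 = ((5 - 27/2)*12)*17 = -17/2*12*17 = -102*17 = -1734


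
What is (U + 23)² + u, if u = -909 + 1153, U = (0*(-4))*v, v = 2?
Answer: 773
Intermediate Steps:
U = 0 (U = (0*(-4))*2 = 0*2 = 0)
u = 244
(U + 23)² + u = (0 + 23)² + 244 = 23² + 244 = 529 + 244 = 773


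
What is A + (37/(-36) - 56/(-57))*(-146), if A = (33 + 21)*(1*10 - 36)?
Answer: -477905/342 ≈ -1397.4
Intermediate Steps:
A = -1404 (A = 54*(10 - 36) = 54*(-26) = -1404)
A + (37/(-36) - 56/(-57))*(-146) = -1404 + (37/(-36) - 56/(-57))*(-146) = -1404 + (37*(-1/36) - 56*(-1/57))*(-146) = -1404 + (-37/36 + 56/57)*(-146) = -1404 - 31/684*(-146) = -1404 + 2263/342 = -477905/342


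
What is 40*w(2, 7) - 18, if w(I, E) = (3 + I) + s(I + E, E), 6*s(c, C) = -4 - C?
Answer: 326/3 ≈ 108.67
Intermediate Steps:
s(c, C) = -⅔ - C/6 (s(c, C) = (-4 - C)/6 = -⅔ - C/6)
w(I, E) = 7/3 + I - E/6 (w(I, E) = (3 + I) + (-⅔ - E/6) = 7/3 + I - E/6)
40*w(2, 7) - 18 = 40*(7/3 + 2 - ⅙*7) - 18 = 40*(7/3 + 2 - 7/6) - 18 = 40*(19/6) - 18 = 380/3 - 18 = 326/3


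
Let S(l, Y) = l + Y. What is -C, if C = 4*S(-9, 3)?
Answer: 24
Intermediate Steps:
S(l, Y) = Y + l
C = -24 (C = 4*(3 - 9) = 4*(-6) = -24)
-C = -1*(-24) = 24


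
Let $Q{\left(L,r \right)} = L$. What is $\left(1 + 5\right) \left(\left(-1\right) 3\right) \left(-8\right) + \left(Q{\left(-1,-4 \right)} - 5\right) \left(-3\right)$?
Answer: $162$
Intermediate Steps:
$\left(1 + 5\right) \left(\left(-1\right) 3\right) \left(-8\right) + \left(Q{\left(-1,-4 \right)} - 5\right) \left(-3\right) = \left(1 + 5\right) \left(\left(-1\right) 3\right) \left(-8\right) + \left(-1 - 5\right) \left(-3\right) = 6 \left(-3\right) \left(-8\right) - -18 = \left(-18\right) \left(-8\right) + 18 = 144 + 18 = 162$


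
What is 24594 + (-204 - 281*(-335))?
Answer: 118525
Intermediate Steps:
24594 + (-204 - 281*(-335)) = 24594 + (-204 + 94135) = 24594 + 93931 = 118525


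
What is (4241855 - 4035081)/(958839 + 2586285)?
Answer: 103387/1772562 ≈ 0.058326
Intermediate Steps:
(4241855 - 4035081)/(958839 + 2586285) = 206774/3545124 = 206774*(1/3545124) = 103387/1772562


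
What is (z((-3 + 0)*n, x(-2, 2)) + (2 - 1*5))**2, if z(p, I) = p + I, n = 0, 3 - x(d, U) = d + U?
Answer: 0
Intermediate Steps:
x(d, U) = 3 - U - d (x(d, U) = 3 - (d + U) = 3 - (U + d) = 3 + (-U - d) = 3 - U - d)
z(p, I) = I + p
(z((-3 + 0)*n, x(-2, 2)) + (2 - 1*5))**2 = (((3 - 1*2 - 1*(-2)) + (-3 + 0)*0) + (2 - 1*5))**2 = (((3 - 2 + 2) - 3*0) + (2 - 5))**2 = ((3 + 0) - 3)**2 = (3 - 3)**2 = 0**2 = 0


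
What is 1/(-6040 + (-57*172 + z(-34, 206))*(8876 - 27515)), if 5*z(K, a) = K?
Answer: 5/914287306 ≈ 5.4687e-9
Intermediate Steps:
z(K, a) = K/5
1/(-6040 + (-57*172 + z(-34, 206))*(8876 - 27515)) = 1/(-6040 + (-57*172 + (⅕)*(-34))*(8876 - 27515)) = 1/(-6040 + (-9804 - 34/5)*(-18639)) = 1/(-6040 - 49054/5*(-18639)) = 1/(-6040 + 914317506/5) = 1/(914287306/5) = 5/914287306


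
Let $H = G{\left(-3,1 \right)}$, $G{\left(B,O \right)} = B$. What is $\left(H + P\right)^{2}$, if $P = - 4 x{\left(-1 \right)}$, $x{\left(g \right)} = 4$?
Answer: $361$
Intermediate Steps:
$H = -3$
$P = -16$ ($P = \left(-4\right) 4 = -16$)
$\left(H + P\right)^{2} = \left(-3 - 16\right)^{2} = \left(-19\right)^{2} = 361$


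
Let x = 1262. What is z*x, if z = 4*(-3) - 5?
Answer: -21454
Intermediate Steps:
z = -17 (z = -12 - 5 = -17)
z*x = -17*1262 = -21454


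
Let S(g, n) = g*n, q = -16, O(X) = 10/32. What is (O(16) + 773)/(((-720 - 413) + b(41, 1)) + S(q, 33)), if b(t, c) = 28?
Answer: -12373/26128 ≈ -0.47355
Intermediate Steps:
O(X) = 5/16 (O(X) = 10*(1/32) = 5/16)
(O(16) + 773)/(((-720 - 413) + b(41, 1)) + S(q, 33)) = (5/16 + 773)/(((-720 - 413) + 28) - 16*33) = 12373/(16*((-1133 + 28) - 528)) = 12373/(16*(-1105 - 528)) = (12373/16)/(-1633) = (12373/16)*(-1/1633) = -12373/26128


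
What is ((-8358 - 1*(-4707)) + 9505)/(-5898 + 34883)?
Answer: 5854/28985 ≈ 0.20197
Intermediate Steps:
((-8358 - 1*(-4707)) + 9505)/(-5898 + 34883) = ((-8358 + 4707) + 9505)/28985 = (-3651 + 9505)*(1/28985) = 5854*(1/28985) = 5854/28985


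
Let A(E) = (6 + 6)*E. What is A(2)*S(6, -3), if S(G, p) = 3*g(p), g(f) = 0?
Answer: 0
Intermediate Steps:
A(E) = 12*E
S(G, p) = 0 (S(G, p) = 3*0 = 0)
A(2)*S(6, -3) = (12*2)*0 = 24*0 = 0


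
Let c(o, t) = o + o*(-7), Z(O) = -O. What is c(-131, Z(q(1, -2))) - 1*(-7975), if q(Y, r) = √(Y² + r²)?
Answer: 8761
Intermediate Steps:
c(o, t) = -6*o (c(o, t) = o - 7*o = -6*o)
c(-131, Z(q(1, -2))) - 1*(-7975) = -6*(-131) - 1*(-7975) = 786 + 7975 = 8761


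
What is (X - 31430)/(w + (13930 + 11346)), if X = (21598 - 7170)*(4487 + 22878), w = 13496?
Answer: 65798465/6462 ≈ 10182.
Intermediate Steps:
X = 394822220 (X = 14428*27365 = 394822220)
(X - 31430)/(w + (13930 + 11346)) = (394822220 - 31430)/(13496 + (13930 + 11346)) = 394790790/(13496 + 25276) = 394790790/38772 = 394790790*(1/38772) = 65798465/6462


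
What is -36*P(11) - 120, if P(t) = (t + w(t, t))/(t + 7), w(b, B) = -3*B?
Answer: -76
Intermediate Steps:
P(t) = -2*t/(7 + t) (P(t) = (t - 3*t)/(t + 7) = (-2*t)/(7 + t) = -2*t/(7 + t))
-36*P(11) - 120 = -(-72)*11/(7 + 11) - 120 = -(-72)*11/18 - 120 = -36*(-11/9) - 120 = 44 - 120 = -76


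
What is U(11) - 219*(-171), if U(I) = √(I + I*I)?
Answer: 37449 + 2*√33 ≈ 37461.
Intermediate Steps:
U(I) = √(I + I²)
U(11) - 219*(-171) = √(11*(1 + 11)) - 219*(-171) = √(11*12) + 37449 = √132 + 37449 = 2*√33 + 37449 = 37449 + 2*√33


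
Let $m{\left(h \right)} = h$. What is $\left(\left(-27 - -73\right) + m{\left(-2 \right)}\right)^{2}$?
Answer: $1936$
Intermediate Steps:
$\left(\left(-27 - -73\right) + m{\left(-2 \right)}\right)^{2} = \left(\left(-27 - -73\right) - 2\right)^{2} = \left(\left(-27 + 73\right) - 2\right)^{2} = \left(46 - 2\right)^{2} = 44^{2} = 1936$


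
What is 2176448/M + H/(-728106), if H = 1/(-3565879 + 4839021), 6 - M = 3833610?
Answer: -168127403008700075/296140263715255284 ≈ -0.56773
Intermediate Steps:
M = -3833604 (M = 6 - 1*3833610 = 6 - 3833610 = -3833604)
H = 1/1273142 ≈ 7.8546e-7
2176448/M + H/(-728106) = 2176448/(-3833604) + (1/1273142)/(-728106) = 2176448*(-1/3833604) + (1/1273142)*(-1/728106) = -544112/958401 - 1/926982329052 = -168127403008700075/296140263715255284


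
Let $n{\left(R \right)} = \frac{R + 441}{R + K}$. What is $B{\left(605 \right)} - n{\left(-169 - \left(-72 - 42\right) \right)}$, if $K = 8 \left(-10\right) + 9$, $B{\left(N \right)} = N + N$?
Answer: $\frac{76423}{63} \approx 1213.1$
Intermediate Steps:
$B{\left(N \right)} = 2 N$
$K = -71$ ($K = -80 + 9 = -71$)
$n{\left(R \right)} = \frac{441 + R}{-71 + R}$ ($n{\left(R \right)} = \frac{R + 441}{R - 71} = \frac{441 + R}{-71 + R}$)
$B{\left(605 \right)} - n{\left(-169 - \left(-72 - 42\right) \right)} = 2 \cdot 605 - \frac{441 - \left(97 - 42\right)}{-71 - \left(97 - 42\right)} = 1210 - \frac{441 - 55}{-71 - 55} = 1210 - \frac{1}{-126} \cdot 386 = 1210 - \left(- \frac{1}{126}\right) 386 = 1210 - - \frac{193}{63} = 1210 + \frac{193}{63} = \frac{76423}{63}$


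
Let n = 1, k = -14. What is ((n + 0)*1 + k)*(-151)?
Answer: 1963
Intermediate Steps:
((n + 0)*1 + k)*(-151) = ((1 + 0)*1 - 14)*(-151) = (1*1 - 14)*(-151) = (1 - 14)*(-151) = -13*(-151) = 1963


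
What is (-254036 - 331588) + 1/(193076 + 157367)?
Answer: -205227831431/350443 ≈ -5.8562e+5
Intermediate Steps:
(-254036 - 331588) + 1/(193076 + 157367) = -585624 + 1/350443 = -205227831431/350443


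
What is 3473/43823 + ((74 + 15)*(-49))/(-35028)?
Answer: 44680621/219290292 ≈ 0.20375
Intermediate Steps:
3473/43823 + ((74 + 15)*(-49))/(-35028) = 3473*(1/43823) + (89*(-49))*(-1/35028) = 3473/43823 - 4361*(-1/35028) = 3473/43823 + 623/5004 = 44680621/219290292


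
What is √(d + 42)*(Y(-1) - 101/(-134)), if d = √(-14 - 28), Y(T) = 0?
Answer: 101*√(42 + I*√42)/134 ≈ 4.8992 + 0.37576*I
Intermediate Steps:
d = I*√42 (d = √(-42) = I*√42 ≈ 6.4807*I)
√(d + 42)*(Y(-1) - 101/(-134)) = √(I*√42 + 42)*(0 - 101/(-134)) = √(42 + I*√42)*(0 - 101*(-1/134)) = √(42 + I*√42)*(0 + 101/134) = √(42 + I*√42)*(101/134) = 101*√(42 + I*√42)/134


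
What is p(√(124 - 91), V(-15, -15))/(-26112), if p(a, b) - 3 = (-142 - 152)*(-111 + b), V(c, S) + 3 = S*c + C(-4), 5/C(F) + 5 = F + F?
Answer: 140911/113152 ≈ 1.2453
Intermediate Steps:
C(F) = 5/(-5 + 2*F) (C(F) = 5/(-5 + (F + F)) = 5/(-5 + 2*F))
V(c, S) = -44/13 + S*c (V(c, S) = -3 + (S*c + 5/(-5 + 2*(-4))) = -3 + (S*c + 5/(-5 - 8)) = -3 + (S*c + 5/(-13)) = -3 + (S*c + 5*(-1/13)) = -3 + (S*c - 5/13) = -3 + (-5/13 + S*c) = -44/13 + S*c)
p(a, b) = 32637 - 294*b (p(a, b) = 3 + (-142 - 152)*(-111 + b) = 3 - 294*(-111 + b) = 3 + (32634 - 294*b) = 32637 - 294*b)
p(√(124 - 91), V(-15, -15))/(-26112) = (32637 - 294*(-44/13 - 15*(-15)))/(-26112) = (32637 - 294*(-44/13 + 225))*(-1/26112) = (32637 - 294*2881/13)*(-1/26112) = (32637 - 847014/13)*(-1/26112) = -422733/13*(-1/26112) = 140911/113152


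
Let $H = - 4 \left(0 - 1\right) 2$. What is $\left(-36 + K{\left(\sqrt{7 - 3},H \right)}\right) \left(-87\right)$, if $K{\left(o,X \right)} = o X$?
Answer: $1740$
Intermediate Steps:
$H = 8$ ($H = - 4 \left(0 - 1\right) 2 = \left(-4\right) \left(-1\right) 2 = 4 \cdot 2 = 8$)
$K{\left(o,X \right)} = X o$
$\left(-36 + K{\left(\sqrt{7 - 3},H \right)}\right) \left(-87\right) = \left(-36 + 8 \sqrt{7 - 3}\right) \left(-87\right) = \left(-36 + 8 \sqrt{4}\right) \left(-87\right) = \left(-36 + 8 \cdot 2\right) \left(-87\right) = \left(-36 + 16\right) \left(-87\right) = \left(-20\right) \left(-87\right) = 1740$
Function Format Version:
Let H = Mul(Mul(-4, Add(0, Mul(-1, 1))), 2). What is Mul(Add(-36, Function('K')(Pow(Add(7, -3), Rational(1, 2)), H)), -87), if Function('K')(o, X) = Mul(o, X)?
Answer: 1740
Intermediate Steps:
H = 8 (H = Mul(Mul(-4, Add(0, -1)), 2) = Mul(Mul(-4, -1), 2) = Mul(4, 2) = 8)
Function('K')(o, X) = Mul(X, o)
Mul(Add(-36, Function('K')(Pow(Add(7, -3), Rational(1, 2)), H)), -87) = Mul(Add(-36, Mul(8, Pow(Add(7, -3), Rational(1, 2)))), -87) = Mul(Add(-36, Mul(8, Pow(4, Rational(1, 2)))), -87) = Mul(Add(-36, Mul(8, 2)), -87) = Mul(Add(-36, 16), -87) = Mul(-20, -87) = 1740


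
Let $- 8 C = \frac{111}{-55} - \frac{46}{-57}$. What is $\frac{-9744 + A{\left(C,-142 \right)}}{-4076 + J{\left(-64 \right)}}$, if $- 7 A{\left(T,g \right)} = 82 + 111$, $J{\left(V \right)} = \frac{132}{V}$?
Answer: $\frac{1094416}{456743} \approx 2.3961$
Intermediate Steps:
$C = \frac{3797}{25080}$ ($C = - \frac{\frac{111}{-55} - \frac{46}{-57}}{8} = - \frac{111 \left(- \frac{1}{55}\right) - - \frac{46}{57}}{8} = - \frac{- \frac{111}{55} + \frac{46}{57}}{8} = \left(- \frac{1}{8}\right) \left(- \frac{3797}{3135}\right) = \frac{3797}{25080} \approx 0.1514$)
$A{\left(T,g \right)} = - \frac{193}{7}$ ($A{\left(T,g \right)} = - \frac{82 + 111}{7} = \left(- \frac{1}{7}\right) 193 = - \frac{193}{7}$)
$\frac{-9744 + A{\left(C,-142 \right)}}{-4076 + J{\left(-64 \right)}} = \frac{-9744 - \frac{193}{7}}{-4076 + \frac{132}{-64}} = - \frac{68401}{7 \left(-4076 + 132 \left(- \frac{1}{64}\right)\right)} = - \frac{68401}{7 \left(-4076 - \frac{33}{16}\right)} = - \frac{68401}{7 \left(- \frac{65249}{16}\right)} = \left(- \frac{68401}{7}\right) \left(- \frac{16}{65249}\right) = \frac{1094416}{456743}$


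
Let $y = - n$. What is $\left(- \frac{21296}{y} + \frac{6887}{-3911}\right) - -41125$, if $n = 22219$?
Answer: $\frac{3573631449028}{86898509} \approx 41124.0$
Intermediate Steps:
$y = -22219$ ($y = \left(-1\right) 22219 = -22219$)
$\left(- \frac{21296}{y} + \frac{6887}{-3911}\right) - -41125 = \left(- \frac{21296}{-22219} + \frac{6887}{-3911}\right) - -41125 = \left(\left(-21296\right) \left(- \frac{1}{22219}\right) + 6887 \left(- \frac{1}{3911}\right)\right) + 41125 = \left(\frac{21296}{22219} - \frac{6887}{3911}\right) + 41125 = - \frac{69733597}{86898509} + 41125 = \frac{3573631449028}{86898509}$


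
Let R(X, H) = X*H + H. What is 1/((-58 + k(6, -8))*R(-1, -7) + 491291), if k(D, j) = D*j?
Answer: 1/491291 ≈ 2.0355e-6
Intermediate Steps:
R(X, H) = H + H*X (R(X, H) = H*X + H = H + H*X)
1/((-58 + k(6, -8))*R(-1, -7) + 491291) = 1/((-58 + 6*(-8))*(-7*(1 - 1)) + 491291) = 1/((-58 - 48)*(-7*0) + 491291) = 1/(-106*0 + 491291) = 1/(0 + 491291) = 1/491291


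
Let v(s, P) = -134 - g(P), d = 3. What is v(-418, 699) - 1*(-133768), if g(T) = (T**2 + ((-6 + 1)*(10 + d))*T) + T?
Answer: -310231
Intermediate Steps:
g(T) = T**2 - 64*T (g(T) = (T**2 + ((-6 + 1)*(10 + 3))*T) + T = (T**2 + (-5*13)*T) + T = (T**2 - 65*T) + T = T**2 - 64*T)
v(s, P) = -134 - P*(-64 + P)
v(-418, 699) - 1*(-133768) = (-134 - 1*699*(-64 + 699)) - 1*(-133768) = (-134 - 1*699*635) + 133768 = (-134 - 443865) + 133768 = -443999 + 133768 = -310231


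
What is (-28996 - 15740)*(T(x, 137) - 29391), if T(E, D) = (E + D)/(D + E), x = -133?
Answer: 1314791040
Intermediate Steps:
T(E, D) = 1 (T(E, D) = (D + E)/(D + E) = 1)
(-28996 - 15740)*(T(x, 137) - 29391) = (-28996 - 15740)*(1 - 29391) = -44736*(-29390) = 1314791040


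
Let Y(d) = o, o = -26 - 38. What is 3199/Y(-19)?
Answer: -3199/64 ≈ -49.984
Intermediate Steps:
o = -64
Y(d) = -64
3199/Y(-19) = 3199/(-64) = 3199*(-1/64) = -3199/64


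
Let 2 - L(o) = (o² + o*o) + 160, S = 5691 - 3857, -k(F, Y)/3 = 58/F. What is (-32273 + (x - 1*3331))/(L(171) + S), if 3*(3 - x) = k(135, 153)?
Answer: 4806077/7668810 ≈ 0.62670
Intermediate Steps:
k(F, Y) = -174/F
S = 1834
L(o) = -158 - 2*o² (L(o) = 2 - ((o² + o*o) + 160) = 2 - ((o² + o²) + 160) = 2 - (2*o² + 160) = 2 - (160 + 2*o²) = 2 + (-160 - 2*o²) = -158 - 2*o²)
x = 463/135 (x = 3 - (-58)/135 = 3 - ⅓*(-58/45) = 3 + 58/135 = 463/135 ≈ 3.4296)
(-32273 + (x - 1*3331))/(L(171) + S) = (-32273 + (463/135 - 1*3331))/((-158 - 2*171²) + 1834) = (-32273 + (463/135 - 3331))/((-158 - 2*29241) + 1834) = (-32273 - 449222/135)/((-158 - 58482) + 1834) = -4806077/(135*(-58640 + 1834)) = -4806077/135/(-56806) = -4806077/135*(-1/56806) = 4806077/7668810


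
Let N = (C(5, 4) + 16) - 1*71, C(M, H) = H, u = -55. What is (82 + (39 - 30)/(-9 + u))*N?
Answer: -267189/64 ≈ -4174.8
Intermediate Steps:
N = -51 (N = (4 + 16) - 1*71 = 20 - 71 = -51)
(82 + (39 - 30)/(-9 + u))*N = (82 + (39 - 30)/(-9 - 55))*(-51) = (82 + 9/(-64))*(-51) = (82 + 9*(-1/64))*(-51) = (82 - 9/64)*(-51) = (5239/64)*(-51) = -267189/64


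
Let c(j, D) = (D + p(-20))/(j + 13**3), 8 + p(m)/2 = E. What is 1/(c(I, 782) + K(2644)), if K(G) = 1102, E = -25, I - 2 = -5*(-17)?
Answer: 571/629421 ≈ 0.00090718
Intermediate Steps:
I = 87 (I = 2 - 5*(-17) = 2 + 85 = 87)
p(m) = -66 (p(m) = -16 + 2*(-25) = -16 - 50 = -66)
c(j, D) = (-66 + D)/(2197 + j) (c(j, D) = (D - 66)/(j + 13**3) = (-66 + D)/(j + 2197) = (-66 + D)/(2197 + j))
1/(c(I, 782) + K(2644)) = 1/((-66 + 782)/(2197 + 87) + 1102) = 1/(716/2284 + 1102) = 1/((1/2284)*716 + 1102) = 1/(179/571 + 1102) = 1/(629421/571) = 571/629421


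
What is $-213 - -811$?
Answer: $598$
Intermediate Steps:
$-213 - -811 = -213 + \left(-1275 + 2086\right) = -213 + 811 = 598$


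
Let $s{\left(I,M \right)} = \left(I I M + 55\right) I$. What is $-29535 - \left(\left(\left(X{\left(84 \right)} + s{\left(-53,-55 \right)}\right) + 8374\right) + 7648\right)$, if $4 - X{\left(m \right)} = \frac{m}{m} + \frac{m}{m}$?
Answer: $-8230879$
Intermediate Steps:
$X{\left(m \right)} = 2$ ($X{\left(m \right)} = 4 - \left(\frac{m}{m} + \frac{m}{m}\right) = 4 - \left(1 + 1\right) = 4 - 2 = 2$)
$s{\left(I,M \right)} = I \left(55 + M I^{2}\right)$ ($s{\left(I,M \right)} = \left(I^{2} M + 55\right) I = \left(M I^{2} + 55\right) I = \left(55 + M I^{2}\right) I = I \left(55 + M I^{2}\right)$)
$-29535 - \left(\left(\left(X{\left(84 \right)} + s{\left(-53,-55 \right)}\right) + 8374\right) + 7648\right) = -29535 - \left(\left(\left(2 - 53 \left(55 - 55 \left(-53\right)^{2}\right)\right) + 8374\right) + 7648\right) = -29535 - \left(\left(\left(2 - 53 \left(55 - 154495\right)\right) + 8374\right) + 7648\right) = -29535 - \left(\left(\left(2 - -8185320\right) + 8374\right) + 7648\right) = -29535 - \left(\left(\left(2 + 8185320\right) + 8374\right) + 7648\right) = -29535 - \left(\left(8185322 + 8374\right) + 7648\right) = -29535 - \left(8193696 + 7648\right) = -29535 - 8201344 = -8230879$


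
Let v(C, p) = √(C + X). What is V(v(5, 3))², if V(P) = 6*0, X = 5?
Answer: 0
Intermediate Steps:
v(C, p) = √(5 + C) (v(C, p) = √(C + 5) = √(5 + C))
V(P) = 0
V(v(5, 3))² = 0² = 0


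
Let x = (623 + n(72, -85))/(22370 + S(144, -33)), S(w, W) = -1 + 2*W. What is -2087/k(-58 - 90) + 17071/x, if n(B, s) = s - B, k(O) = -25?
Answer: 9519335367/11650 ≈ 8.1711e+5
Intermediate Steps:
x = 466/22303 (x = (623 + (-85 - 1*72))/(22370 + (-1 + 2*(-33))) = (623 + (-85 - 72))/(22370 + (-1 - 66)) = (623 - 157)/(22370 - 67) = 466/22303 ≈ 0.020894)
-2087/k(-58 - 90) + 17071/x = -2087/(-25) + 17071/(466/22303) = -2087*(-1/25) + 17071*(22303/466) = 2087/25 + 380734513/466 = 9519335367/11650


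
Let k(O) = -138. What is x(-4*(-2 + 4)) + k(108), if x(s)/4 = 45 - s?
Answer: 74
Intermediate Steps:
x(s) = 180 - 4*s (x(s) = 4*(45 - s) = 180 - 4*s)
x(-4*(-2 + 4)) + k(108) = (180 - (-16)*(-2 + 4)) - 138 = (180 - (-16)*2) - 138 = (180 - 4*(-8)) - 138 = (180 + 32) - 138 = 212 - 138 = 74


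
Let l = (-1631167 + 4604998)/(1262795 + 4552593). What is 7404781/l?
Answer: 1872246720436/129297 ≈ 1.4480e+7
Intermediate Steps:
l = 2973831/5815388 ≈ 0.51137
7404781/l = 7404781/(2973831/5815388) = 7404781*(5815388/2973831) = 1872246720436/129297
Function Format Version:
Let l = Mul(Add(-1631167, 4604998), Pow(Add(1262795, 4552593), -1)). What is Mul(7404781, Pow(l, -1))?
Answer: Rational(1872246720436, 129297) ≈ 1.4480e+7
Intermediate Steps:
l = Rational(2973831, 5815388) (l = Mul(2973831, Pow(5815388, -1)) = Mul(2973831, Rational(1, 5815388)) = Rational(2973831, 5815388) ≈ 0.51137)
Mul(7404781, Pow(l, -1)) = Mul(7404781, Pow(Rational(2973831, 5815388), -1)) = Mul(7404781, Rational(5815388, 2973831)) = Rational(1872246720436, 129297)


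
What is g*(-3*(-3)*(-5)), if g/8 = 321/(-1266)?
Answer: 19260/211 ≈ 91.280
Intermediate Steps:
g = -428/211 (g = 8*(321/(-1266)) = 8*(321*(-1/1266)) = 8*(-107/422) = -428/211 ≈ -2.0284)
g*(-3*(-3)*(-5)) = -428*(-3*(-3))*(-5)/211 = -3852*(-5)/211 = -428/211*(-45) = 19260/211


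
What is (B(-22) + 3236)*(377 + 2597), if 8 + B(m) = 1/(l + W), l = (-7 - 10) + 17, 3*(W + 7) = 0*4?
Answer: 67197530/7 ≈ 9.5996e+6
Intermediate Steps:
W = -7 (W = -7 + (0*4)/3 = -7 + (1/3)*0 = -7 + 0 = -7)
l = 0 (l = -17 + 17 = 0)
B(m) = -57/7 (B(m) = -8 + 1/(0 - 7) = -8 + 1/(-7) = -8 - 1/7 = -57/7)
(B(-22) + 3236)*(377 + 2597) = (-57/7 + 3236)*(377 + 2597) = (22595/7)*2974 = 67197530/7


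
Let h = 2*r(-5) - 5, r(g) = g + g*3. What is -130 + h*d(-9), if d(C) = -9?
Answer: 275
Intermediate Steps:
r(g) = 4*g (r(g) = g + 3*g = 4*g)
h = -45 (h = 2*(4*(-5)) - 5 = 2*(-20) - 5 = -40 - 5 = -45)
-130 + h*d(-9) = -130 - 45*(-9) = -130 + 405 = 275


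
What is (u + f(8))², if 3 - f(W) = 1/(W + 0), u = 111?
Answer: 829921/64 ≈ 12968.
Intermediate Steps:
f(W) = 3 - 1/W (f(W) = 3 - 1/(W + 0) = 3 - 1/W)
(u + f(8))² = (111 + (3 - 1/8))² = (111 + (3 - 1*⅛))² = (111 + (3 - ⅛))² = (111 + 23/8)² = (911/8)² = 829921/64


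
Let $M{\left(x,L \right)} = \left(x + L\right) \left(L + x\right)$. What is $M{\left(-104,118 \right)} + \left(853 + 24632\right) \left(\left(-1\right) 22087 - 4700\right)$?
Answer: $-682666499$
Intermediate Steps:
$M{\left(x,L \right)} = \left(L + x\right)^{2}$ ($M{\left(x,L \right)} = \left(L + x\right) \left(L + x\right) = \left(L + x\right)^{2}$)
$M{\left(-104,118 \right)} + \left(853 + 24632\right) \left(\left(-1\right) 22087 - 4700\right) = \left(118 - 104\right)^{2} + \left(853 + 24632\right) \left(\left(-1\right) 22087 - 4700\right) = 14^{2} + 25485 \left(-22087 - 4700\right) = 196 + 25485 \left(-26787\right) = 196 - 682666695 = -682666499$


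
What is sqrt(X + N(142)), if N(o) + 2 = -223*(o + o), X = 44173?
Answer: 3*I*sqrt(2129) ≈ 138.42*I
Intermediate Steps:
N(o) = -2 - 446*o (N(o) = -2 - 223*(o + o) = -2 - 446*o)
sqrt(X + N(142)) = sqrt(44173 + (-2 - 446*142)) = sqrt(44173 + (-2 - 63332)) = sqrt(44173 - 63334) = sqrt(-19161) = 3*I*sqrt(2129)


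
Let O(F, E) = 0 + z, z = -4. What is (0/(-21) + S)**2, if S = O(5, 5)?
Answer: 16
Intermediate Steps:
O(F, E) = -4 (O(F, E) = 0 - 4 = -4)
S = -4
(0/(-21) + S)**2 = (0/(-21) - 4)**2 = (0*(-1/21) - 4)**2 = (0 - 4)**2 = (-4)**2 = 16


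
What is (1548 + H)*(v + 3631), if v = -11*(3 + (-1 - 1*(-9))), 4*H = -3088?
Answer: 2723760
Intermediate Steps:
H = -772 (H = (¼)*(-3088) = -772)
v = -121 (v = -11*(3 + (-1 + 9)) = -11*(3 + 8) = -11*11 = -121)
(1548 + H)*(v + 3631) = (1548 - 772)*(-121 + 3631) = 776*3510 = 2723760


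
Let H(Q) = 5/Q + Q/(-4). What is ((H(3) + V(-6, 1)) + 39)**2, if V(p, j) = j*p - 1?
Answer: 156025/144 ≈ 1083.5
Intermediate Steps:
V(p, j) = -1 + j*p
H(Q) = 5/Q - Q/4 (H(Q) = 5/Q + Q*(-1/4) = 5/Q - Q/4)
((H(3) + V(-6, 1)) + 39)**2 = (((5/3 - 1/4*3) + (-1 + 1*(-6))) + 39)**2 = (((5*(1/3) - 3/4) + (-1 - 6)) + 39)**2 = (((5/3 - 3/4) - 7) + 39)**2 = ((11/12 - 7) + 39)**2 = (-73/12 + 39)**2 = (395/12)**2 = 156025/144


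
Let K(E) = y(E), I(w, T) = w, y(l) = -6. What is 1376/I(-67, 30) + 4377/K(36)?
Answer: -100505/134 ≈ -750.04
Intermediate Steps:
K(E) = -6
1376/I(-67, 30) + 4377/K(36) = 1376/(-67) + 4377/(-6) = 1376*(-1/67) + 4377*(-⅙) = -1376/67 - 1459/2 = -100505/134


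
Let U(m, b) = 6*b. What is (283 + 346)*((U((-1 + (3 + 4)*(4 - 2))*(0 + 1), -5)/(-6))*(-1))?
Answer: -3145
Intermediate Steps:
(283 + 346)*((U((-1 + (3 + 4)*(4 - 2))*(0 + 1), -5)/(-6))*(-1)) = (283 + 346)*(((6*(-5))/(-6))*(-1)) = 629*(-30*(-1/6)*(-1)) = 629*(5*(-1)) = 629*(-5) = -3145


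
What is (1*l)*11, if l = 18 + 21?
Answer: 429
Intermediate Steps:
l = 39
(1*l)*11 = (1*39)*11 = 39*11 = 429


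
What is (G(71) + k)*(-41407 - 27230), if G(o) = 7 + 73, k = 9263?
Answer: -641275491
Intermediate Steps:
G(o) = 80
(G(71) + k)*(-41407 - 27230) = (80 + 9263)*(-41407 - 27230) = 9343*(-68637) = -641275491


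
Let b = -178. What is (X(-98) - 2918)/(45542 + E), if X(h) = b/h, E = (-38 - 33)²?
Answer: -47631/826189 ≈ -0.057651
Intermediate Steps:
E = 5041 (E = (-71)² = 5041)
X(h) = -178/h
(X(-98) - 2918)/(45542 + E) = (-178/(-98) - 2918)/(45542 + 5041) = (-178*(-1/98) - 2918)/50583 = (89/49 - 2918)*(1/50583) = -142893/49*1/50583 = -47631/826189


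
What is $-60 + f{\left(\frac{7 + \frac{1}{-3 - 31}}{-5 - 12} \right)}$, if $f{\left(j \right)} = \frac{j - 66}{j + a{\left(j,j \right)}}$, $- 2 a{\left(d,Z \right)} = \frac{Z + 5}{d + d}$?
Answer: $- \frac{57457230}{654379} \approx -87.804$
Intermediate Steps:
$a{\left(d,Z \right)} = - \frac{5 + Z}{4 d}$ ($a{\left(d,Z \right)} = - \frac{\left(Z + 5\right) \frac{1}{d + d}}{2} = - \frac{\left(5 + Z\right) \frac{1}{2 d}}{2} = - \frac{\frac{1}{2} \frac{1}{d} \left(5 + Z\right)}{2} = - \frac{5 + Z}{4 d}$)
$f{\left(j \right)} = \frac{-66 + j}{j + \frac{-5 - j}{4 j}}$ ($f{\left(j \right)} = \frac{j - 66}{j + \frac{-5 - j}{4 j}} = \frac{-66 + j}{j + \frac{-5 - j}{4 j}}$)
$-60 + f{\left(\frac{7 + \frac{1}{-3 - 31}}{-5 - 12} \right)} = -60 + \frac{4 \frac{7 + \frac{1}{-3 - 31}}{-5 - 12} \left(-66 + \frac{7 + \frac{1}{-3 - 31}}{-5 - 12}\right)}{-5 - \frac{7 + \frac{1}{-3 - 31}}{-5 - 12} + 4 \left(\frac{7 + \frac{1}{-3 - 31}}{-5 - 12}\right)^{2}} = -60 + \frac{4 \frac{7 + \frac{1}{-34}}{-17} \left(-66 + \frac{7 + \frac{1}{-34}}{-17}\right)}{-5 - \frac{7 + \frac{1}{-34}}{-17} + 4 \left(\frac{7 + \frac{1}{-34}}{-17}\right)^{2}} = -60 + \frac{4 \left(7 - \frac{1}{34}\right) \left(- \frac{1}{17}\right) \left(-66 + \left(7 - \frac{1}{34}\right) \left(- \frac{1}{17}\right)\right)}{-5 - \left(7 - \frac{1}{34}\right) \left(- \frac{1}{17}\right) + 4 \left(\left(7 - \frac{1}{34}\right) \left(- \frac{1}{17}\right)\right)^{2}} = -60 + \frac{4 \cdot \frac{237}{34} \left(- \frac{1}{17}\right) \left(-66 + \frac{237}{34} \left(- \frac{1}{17}\right)\right)}{-5 - \frac{237}{34} \left(- \frac{1}{17}\right) + 4 \left(\frac{237}{34} \left(- \frac{1}{17}\right)\right)^{2}} = -60 + 4 \left(- \frac{237}{578}\right) \frac{1}{-5 - - \frac{237}{578} + 4 \left(- \frac{237}{578}\right)^{2}} \left(-66 - \frac{237}{578}\right) = -60 + 4 \left(- \frac{237}{578}\right) \frac{1}{-5 + \frac{237}{578} + 4 \cdot \frac{56169}{334084}} \left(- \frac{38385}{578}\right) = -60 + 4 \left(- \frac{237}{578}\right) \frac{1}{-5 + \frac{237}{578} + \frac{56169}{83521}} \left(- \frac{38385}{578}\right) = -60 + 4 \left(- \frac{237}{578}\right) \frac{1}{- \frac{654379}{167042}} \left(- \frac{38385}{578}\right) = -60 + 4 \left(- \frac{237}{578}\right) \left(- \frac{167042}{654379}\right) \left(- \frac{38385}{578}\right) = -60 - \frac{18194490}{654379} = - \frac{57457230}{654379}$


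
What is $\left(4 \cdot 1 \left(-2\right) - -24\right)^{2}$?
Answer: $256$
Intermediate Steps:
$\left(4 \cdot 1 \left(-2\right) - -24\right)^{2} = \left(4 \left(-2\right) + 24\right)^{2} = \left(-8 + 24\right)^{2} = 16^{2} = 256$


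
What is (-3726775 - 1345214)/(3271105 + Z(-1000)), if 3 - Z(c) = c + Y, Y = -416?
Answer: -5071989/3272524 ≈ -1.5499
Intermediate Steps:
Z(c) = 419 - c (Z(c) = 3 - (c - 416) = 3 - (-416 + c) = 3 + (416 - c) = 419 - c)
(-3726775 - 1345214)/(3271105 + Z(-1000)) = (-3726775 - 1345214)/(3271105 + (419 - 1*(-1000))) = -5071989/(3271105 + (419 + 1000)) = -5071989/(3271105 + 1419) = -5071989/3272524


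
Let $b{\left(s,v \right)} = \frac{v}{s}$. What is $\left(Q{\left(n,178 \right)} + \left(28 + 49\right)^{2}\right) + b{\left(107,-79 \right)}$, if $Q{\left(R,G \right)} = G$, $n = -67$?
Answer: $\frac{653370}{107} \approx 6106.3$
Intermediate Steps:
$\left(Q{\left(n,178 \right)} + \left(28 + 49\right)^{2}\right) + b{\left(107,-79 \right)} = \left(178 + \left(28 + 49\right)^{2}\right) - \frac{79}{107} = \left(178 + 77^{2}\right) - \frac{79}{107} = \left(178 + 5929\right) - \frac{79}{107} = 6107 - \frac{79}{107} = \frac{653370}{107}$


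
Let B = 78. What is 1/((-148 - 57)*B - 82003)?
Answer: -1/97993 ≈ -1.0205e-5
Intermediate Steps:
1/((-148 - 57)*B - 82003) = 1/((-148 - 57)*78 - 82003) = 1/(-205*78 - 82003) = 1/(-15990 - 82003) = 1/(-97993) = -1/97993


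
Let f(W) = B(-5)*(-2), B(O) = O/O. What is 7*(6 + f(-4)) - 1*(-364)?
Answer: 392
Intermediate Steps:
B(O) = 1
f(W) = -2 (f(W) = 1*(-2) = -2)
7*(6 + f(-4)) - 1*(-364) = 7*(6 - 2) - 1*(-364) = 7*4 + 364 = 28 + 364 = 392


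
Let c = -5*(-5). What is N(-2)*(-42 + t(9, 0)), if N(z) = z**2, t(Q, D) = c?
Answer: -68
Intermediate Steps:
c = 25
t(Q, D) = 25
N(-2)*(-42 + t(9, 0)) = (-2)**2*(-42 + 25) = 4*(-17) = -68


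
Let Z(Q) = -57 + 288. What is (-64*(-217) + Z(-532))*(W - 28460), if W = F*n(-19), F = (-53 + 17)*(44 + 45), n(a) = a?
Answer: 457681504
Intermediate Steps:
F = -3204 (F = -36*89 = -3204)
Z(Q) = 231
W = 60876 (W = -3204*(-19) = 60876)
(-64*(-217) + Z(-532))*(W - 28460) = (-64*(-217) + 231)*(60876 - 28460) = (13888 + 231)*32416 = 14119*32416 = 457681504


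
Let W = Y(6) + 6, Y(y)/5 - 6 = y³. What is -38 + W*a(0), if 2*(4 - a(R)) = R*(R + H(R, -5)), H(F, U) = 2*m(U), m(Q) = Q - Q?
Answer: 4426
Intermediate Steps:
m(Q) = 0
Y(y) = 30 + 5*y³
H(F, U) = 0 (H(F, U) = 2*0 = 0)
W = 1116 (W = (30 + 5*6³) + 6 = (30 + 5*216) + 6 = (30 + 1080) + 6 = 1110 + 6 = 1116)
a(R) = 4 - R²/2 (a(R) = 4 - R*(R + 0)/2 = 4 - R*R/2 = 4 - R²/2)
-38 + W*a(0) = -38 + 1116*(4 - ½*0²) = -38 + 1116*(4 - ½*0) = -38 + 1116*(4 + 0) = -38 + 1116*4 = -38 + 4464 = 4426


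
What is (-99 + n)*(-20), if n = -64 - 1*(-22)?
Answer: 2820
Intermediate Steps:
n = -42 (n = -64 + 22 = -42)
(-99 + n)*(-20) = (-99 - 42)*(-20) = -141*(-20) = 2820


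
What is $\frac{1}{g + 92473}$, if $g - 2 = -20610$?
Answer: $\frac{1}{71865} \approx 1.3915 \cdot 10^{-5}$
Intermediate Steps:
$g = -20608$ ($g = 2 - 20610 = -20608$)
$\frac{1}{g + 92473} = \frac{1}{-20608 + 92473} = \frac{1}{71865}$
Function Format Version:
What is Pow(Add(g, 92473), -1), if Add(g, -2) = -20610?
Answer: Rational(1, 71865) ≈ 1.3915e-5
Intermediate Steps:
g = -20608 (g = Add(2, -20610) = -20608)
Pow(Add(g, 92473), -1) = Pow(Add(-20608, 92473), -1) = Pow(71865, -1) = Rational(1, 71865)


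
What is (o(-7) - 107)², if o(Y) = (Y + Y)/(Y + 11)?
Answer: 48841/4 ≈ 12210.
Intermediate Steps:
o(Y) = 2*Y/(11 + Y) (o(Y) = (2*Y)/(11 + Y) = 2*Y/(11 + Y))
(o(-7) - 107)² = (2*(-7)/(11 - 7) - 107)² = (2*(-7)/4 - 107)² = (2*(-7)*(¼) - 107)² = (-7/2 - 107)² = (-221/2)² = 48841/4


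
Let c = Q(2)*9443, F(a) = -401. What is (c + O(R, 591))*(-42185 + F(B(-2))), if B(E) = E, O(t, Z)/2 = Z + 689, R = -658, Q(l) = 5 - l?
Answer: -1315438954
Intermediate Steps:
O(t, Z) = 1378 + 2*Z (O(t, Z) = 2*(Z + 689) = 2*(689 + Z) = 1378 + 2*Z)
c = 28329 (c = (5 - 1*2)*9443 = (5 - 2)*9443 = 3*9443 = 28329)
(c + O(R, 591))*(-42185 + F(B(-2))) = (28329 + (1378 + 2*591))*(-42185 - 401) = (28329 + (1378 + 1182))*(-42586) = (28329 + 2560)*(-42586) = 30889*(-42586) = -1315438954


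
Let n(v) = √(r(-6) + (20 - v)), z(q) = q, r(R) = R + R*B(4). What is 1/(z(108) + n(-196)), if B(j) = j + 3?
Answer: 9/958 - √42/5748 ≈ 0.0082671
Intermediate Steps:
B(j) = 3 + j
r(R) = 8*R (r(R) = R + R*(3 + 4) = R + R*7 = R + 7*R = 8*R)
n(v) = √(-28 - v) (n(v) = √(8*(-6) + (20 - v)) = √(-48 + (20 - v)) = √(-28 - v))
1/(z(108) + n(-196)) = 1/(108 + √(-28 - 1*(-196))) = 1/(108 + √(-28 + 196)) = 1/(108 + √168) = 1/(108 + 2*√42)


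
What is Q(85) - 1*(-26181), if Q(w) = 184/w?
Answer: 2225569/85 ≈ 26183.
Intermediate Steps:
Q(85) - 1*(-26181) = 184/85 - 1*(-26181) = 184*(1/85) + 26181 = 184/85 + 26181 = 2225569/85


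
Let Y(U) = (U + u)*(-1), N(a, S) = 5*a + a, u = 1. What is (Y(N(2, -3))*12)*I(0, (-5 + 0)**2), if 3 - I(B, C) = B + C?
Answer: 3432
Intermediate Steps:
N(a, S) = 6*a
Y(U) = -1 - U (Y(U) = (U + 1)*(-1) = (1 + U)*(-1) = -1 - U)
I(B, C) = 3 - B - C (I(B, C) = 3 - (B + C) = 3 + (-B - C) = 3 - B - C)
(Y(N(2, -3))*12)*I(0, (-5 + 0)**2) = ((-1 - 6*2)*12)*(3 - 1*0 - (-5 + 0)**2) = ((-1 - 1*12)*12)*(3 + 0 - 1*(-5)**2) = ((-1 - 12)*12)*(3 + 0 - 1*25) = (-13*12)*(3 + 0 - 25) = -156*(-22) = 3432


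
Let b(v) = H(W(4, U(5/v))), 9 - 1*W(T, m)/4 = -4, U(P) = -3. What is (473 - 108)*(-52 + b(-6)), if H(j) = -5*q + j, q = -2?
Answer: 3650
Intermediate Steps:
W(T, m) = 52 (W(T, m) = 36 - 4*(-4) = 36 + 16 = 52)
H(j) = 10 + j (H(j) = -5*(-2) + j = 10 + j)
b(v) = 62 (b(v) = 10 + 52 = 62)
(473 - 108)*(-52 + b(-6)) = (473 - 108)*(-52 + 62) = 365*10 = 3650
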